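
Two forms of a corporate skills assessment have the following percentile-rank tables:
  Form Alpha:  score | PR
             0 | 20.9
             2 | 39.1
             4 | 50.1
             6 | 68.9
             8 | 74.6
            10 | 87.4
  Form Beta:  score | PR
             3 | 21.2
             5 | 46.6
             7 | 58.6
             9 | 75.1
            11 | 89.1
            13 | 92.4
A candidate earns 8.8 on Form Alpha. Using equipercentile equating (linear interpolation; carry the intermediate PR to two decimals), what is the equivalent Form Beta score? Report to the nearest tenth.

9.7

PR of 8.8 on Form Alpha: 74.6 + (8.8 − 8)/(10 − 8) × (87.4 − 74.6) = 79.72
On Form Beta, PR 79.72 falls between score 9 (PR 75.1) and 11 (PR 89.1).
Interpolate: 9 + (79.72 − 75.1)/(89.1 − 75.1) × (11 − 9) = 9.7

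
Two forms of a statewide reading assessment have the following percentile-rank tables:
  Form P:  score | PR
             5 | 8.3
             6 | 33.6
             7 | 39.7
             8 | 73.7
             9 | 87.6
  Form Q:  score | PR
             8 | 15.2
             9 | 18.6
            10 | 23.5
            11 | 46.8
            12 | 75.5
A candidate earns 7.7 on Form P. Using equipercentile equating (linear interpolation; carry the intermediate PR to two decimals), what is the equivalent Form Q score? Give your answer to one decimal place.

PR of 7.7 on Form P: 39.7 + (7.7 − 7)/(8 − 7) × (73.7 − 39.7) = 63.50
On Form Q, PR 63.50 falls between score 11 (PR 46.8) and 12 (PR 75.5).
Interpolate: 11 + (63.50 − 46.8)/(75.5 − 46.8) × (12 − 11) = 11.6

11.6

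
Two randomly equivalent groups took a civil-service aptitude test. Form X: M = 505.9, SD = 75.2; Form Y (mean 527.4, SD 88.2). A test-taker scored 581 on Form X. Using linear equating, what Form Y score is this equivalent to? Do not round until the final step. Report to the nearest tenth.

615.5

Linear equating: y = (SD_Y/SD_X)(x − M_X) + M_Y
y = (88.2/75.2)(581 − 505.9) + 527.4
y = 1.172872 × 75.1 + 527.4 = 88.0827 + 527.4 = 615.5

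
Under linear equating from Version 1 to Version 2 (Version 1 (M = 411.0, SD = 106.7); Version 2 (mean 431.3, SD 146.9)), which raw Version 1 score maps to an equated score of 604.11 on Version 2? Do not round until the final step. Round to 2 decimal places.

Invert y = (SD_Y/SD_X)(x − M_X) + M_Y:
x = (SD_X/SD_Y)(y − M_Y) + M_X = (106.7/146.9)(604.11 − 431.3) + 411.0
x = 0.726344 × 172.810 + 411.0 = 536.52

536.52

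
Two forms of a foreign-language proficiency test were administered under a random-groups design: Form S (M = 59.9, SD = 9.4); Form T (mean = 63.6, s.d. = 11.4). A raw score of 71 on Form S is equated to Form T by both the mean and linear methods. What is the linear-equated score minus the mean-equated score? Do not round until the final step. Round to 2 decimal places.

2.36

Mean-equated: 71 + (63.6 − 59.9) = 74.70
Linear-equated: (11.4/9.4)(71 − 59.9) + 63.6 = 77.062
Difference = 77.062 − 74.70 = 2.36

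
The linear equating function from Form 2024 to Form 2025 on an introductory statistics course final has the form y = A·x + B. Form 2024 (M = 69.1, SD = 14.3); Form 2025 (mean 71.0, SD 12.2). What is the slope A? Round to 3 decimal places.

A = SD_Y / SD_X = 12.2 / 14.3 = 0.853

0.853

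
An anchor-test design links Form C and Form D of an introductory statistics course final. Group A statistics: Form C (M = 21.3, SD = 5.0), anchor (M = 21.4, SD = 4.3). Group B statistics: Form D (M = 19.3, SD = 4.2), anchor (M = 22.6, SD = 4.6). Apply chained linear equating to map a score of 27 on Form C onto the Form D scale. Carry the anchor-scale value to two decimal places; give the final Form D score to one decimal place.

22.7

Form C → anchor (Group A): v = (4.3/5.0)(27 − 21.3) + 21.4 = 26.30
anchor → Form D (Group B): y = (4.2/4.6)(26.30 − 22.6) + 19.3 = 22.7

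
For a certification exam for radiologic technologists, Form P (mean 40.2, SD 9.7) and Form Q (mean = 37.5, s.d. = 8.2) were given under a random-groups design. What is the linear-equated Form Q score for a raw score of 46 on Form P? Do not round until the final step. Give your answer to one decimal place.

42.4

Linear equating: y = (SD_Y/SD_X)(x − M_X) + M_Y
y = (8.2/9.7)(46 − 40.2) + 37.5
y = 0.845361 × 5.8 + 37.5 = 4.9031 + 37.5 = 42.4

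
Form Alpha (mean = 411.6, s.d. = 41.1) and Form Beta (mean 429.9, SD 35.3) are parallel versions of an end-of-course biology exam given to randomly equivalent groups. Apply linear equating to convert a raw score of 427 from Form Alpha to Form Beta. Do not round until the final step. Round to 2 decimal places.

Linear equating: y = (SD_Y/SD_X)(x − M_X) + M_Y
y = (35.3/41.1)(427 − 411.6) + 429.9
y = 0.858881 × 15.4 + 429.9 = 13.2268 + 429.9 = 443.13

443.13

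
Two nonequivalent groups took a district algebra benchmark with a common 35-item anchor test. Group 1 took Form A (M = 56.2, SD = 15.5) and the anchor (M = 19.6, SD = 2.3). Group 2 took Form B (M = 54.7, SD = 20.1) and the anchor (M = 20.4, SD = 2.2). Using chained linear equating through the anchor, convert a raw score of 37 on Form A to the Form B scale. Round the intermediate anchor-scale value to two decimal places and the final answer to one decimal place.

Form A → anchor (Group 1): v = (2.3/15.5)(37 − 56.2) + 19.6 = 16.75
anchor → Form B (Group 2): y = (20.1/2.2)(16.75 − 20.4) + 54.7 = 21.4

21.4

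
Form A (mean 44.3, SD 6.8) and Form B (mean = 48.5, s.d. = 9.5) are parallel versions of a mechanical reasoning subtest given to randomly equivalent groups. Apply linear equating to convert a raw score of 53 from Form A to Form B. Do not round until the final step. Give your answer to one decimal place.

60.7

Linear equating: y = (SD_Y/SD_X)(x − M_X) + M_Y
y = (9.5/6.8)(53 − 44.3) + 48.5
y = 1.397059 × 8.7 + 48.5 = 12.1544 + 48.5 = 60.7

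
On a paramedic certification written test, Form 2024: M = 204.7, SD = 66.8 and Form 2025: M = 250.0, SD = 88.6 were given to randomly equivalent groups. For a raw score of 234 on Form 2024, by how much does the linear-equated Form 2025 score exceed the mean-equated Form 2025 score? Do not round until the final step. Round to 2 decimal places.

Mean-equated: 234 + (250.0 − 204.7) = 279.30
Linear-equated: (88.6/66.8)(234 − 204.7) + 250.0 = 288.862
Difference = 288.862 − 279.30 = 9.56

9.56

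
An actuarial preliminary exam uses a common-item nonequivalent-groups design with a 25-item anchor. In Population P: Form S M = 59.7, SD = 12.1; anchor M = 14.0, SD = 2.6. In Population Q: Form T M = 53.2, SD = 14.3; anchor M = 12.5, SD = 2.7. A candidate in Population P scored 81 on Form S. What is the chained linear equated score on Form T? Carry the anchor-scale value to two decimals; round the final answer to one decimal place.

85.4

Form S → anchor (Population P): v = (2.6/12.1)(81 − 59.7) + 14.0 = 18.58
anchor → Form T (Population Q): y = (14.3/2.7)(18.58 − 12.5) + 53.2 = 85.4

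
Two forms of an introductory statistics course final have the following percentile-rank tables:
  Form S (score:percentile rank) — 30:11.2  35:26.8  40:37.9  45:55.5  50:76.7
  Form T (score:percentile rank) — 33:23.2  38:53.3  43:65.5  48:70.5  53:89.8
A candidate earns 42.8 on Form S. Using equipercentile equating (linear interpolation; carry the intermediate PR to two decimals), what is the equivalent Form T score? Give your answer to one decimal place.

37.1

PR of 42.8 on Form S: 37.9 + (42.8 − 40)/(45 − 40) × (55.5 − 37.9) = 47.76
On Form T, PR 47.76 falls between score 33 (PR 23.2) and 38 (PR 53.3).
Interpolate: 33 + (47.76 − 23.2)/(53.3 − 23.2) × (38 − 33) = 37.1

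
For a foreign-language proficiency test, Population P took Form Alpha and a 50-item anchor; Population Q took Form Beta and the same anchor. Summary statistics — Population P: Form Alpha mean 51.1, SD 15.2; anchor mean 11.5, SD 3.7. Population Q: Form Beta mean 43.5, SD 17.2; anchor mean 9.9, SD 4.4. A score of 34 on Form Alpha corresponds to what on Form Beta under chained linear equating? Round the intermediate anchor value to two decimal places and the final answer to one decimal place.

33.5

Form Alpha → anchor (Population P): v = (3.7/15.2)(34 − 51.1) + 11.5 = 7.34
anchor → Form Beta (Population Q): y = (17.2/4.4)(7.34 − 9.9) + 43.5 = 33.5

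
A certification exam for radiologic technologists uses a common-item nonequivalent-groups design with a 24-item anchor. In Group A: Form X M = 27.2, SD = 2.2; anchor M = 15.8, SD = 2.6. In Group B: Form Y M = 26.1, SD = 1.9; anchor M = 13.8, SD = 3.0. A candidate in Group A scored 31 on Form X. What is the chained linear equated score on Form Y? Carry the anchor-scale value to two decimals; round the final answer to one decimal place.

30.2

Form X → anchor (Group A): v = (2.6/2.2)(31 − 27.2) + 15.8 = 20.29
anchor → Form Y (Group B): y = (1.9/3.0)(20.29 − 13.8) + 26.1 = 30.2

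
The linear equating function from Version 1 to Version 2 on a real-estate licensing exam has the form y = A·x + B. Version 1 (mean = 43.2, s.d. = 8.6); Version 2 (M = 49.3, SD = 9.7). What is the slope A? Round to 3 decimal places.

1.128

A = SD_Y / SD_X = 9.7 / 8.6 = 1.128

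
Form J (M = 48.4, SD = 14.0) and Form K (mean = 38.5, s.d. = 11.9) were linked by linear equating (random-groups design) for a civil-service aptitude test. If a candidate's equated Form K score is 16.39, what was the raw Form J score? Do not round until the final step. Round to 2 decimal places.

Invert y = (SD_Y/SD_X)(x − M_X) + M_Y:
x = (SD_X/SD_Y)(y − M_Y) + M_X = (14.0/11.9)(16.39 − 38.5) + 48.4
x = 1.176471 × -22.110 + 48.4 = 22.39

22.39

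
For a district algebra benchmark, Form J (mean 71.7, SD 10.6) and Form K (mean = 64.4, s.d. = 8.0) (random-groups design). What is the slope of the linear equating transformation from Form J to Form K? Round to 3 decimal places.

A = SD_Y / SD_X = 8.0 / 10.6 = 0.755

0.755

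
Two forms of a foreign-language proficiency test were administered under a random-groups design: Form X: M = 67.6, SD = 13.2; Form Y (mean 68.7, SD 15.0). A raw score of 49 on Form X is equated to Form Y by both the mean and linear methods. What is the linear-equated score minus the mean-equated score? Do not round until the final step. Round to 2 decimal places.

-2.54

Mean-equated: 49 + (68.7 − 67.6) = 50.10
Linear-equated: (15.0/13.2)(49 − 67.6) + 68.7 = 47.564
Difference = 47.564 − 50.10 = -2.54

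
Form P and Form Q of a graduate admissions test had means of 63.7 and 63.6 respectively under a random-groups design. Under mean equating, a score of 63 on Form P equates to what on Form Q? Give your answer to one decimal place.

Mean equating: y = x + (M_Y − M_X) = 63 + (63.6 − 63.7) = 62.9

62.9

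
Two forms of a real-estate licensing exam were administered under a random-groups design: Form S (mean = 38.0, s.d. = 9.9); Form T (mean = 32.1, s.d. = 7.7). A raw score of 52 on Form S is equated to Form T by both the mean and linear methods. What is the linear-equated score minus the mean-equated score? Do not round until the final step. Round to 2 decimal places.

Mean-equated: 52 + (32.1 − 38.0) = 46.10
Linear-equated: (7.7/9.9)(52 − 38.0) + 32.1 = 42.989
Difference = 42.989 − 46.10 = -3.11

-3.11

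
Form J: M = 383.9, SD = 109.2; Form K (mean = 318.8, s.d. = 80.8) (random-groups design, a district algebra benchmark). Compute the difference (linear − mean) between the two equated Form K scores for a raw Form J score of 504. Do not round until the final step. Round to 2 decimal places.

-31.23

Mean-equated: 504 + (318.8 − 383.9) = 438.90
Linear-equated: (80.8/109.2)(504 − 383.9) + 318.8 = 407.665
Difference = 407.665 − 438.90 = -31.23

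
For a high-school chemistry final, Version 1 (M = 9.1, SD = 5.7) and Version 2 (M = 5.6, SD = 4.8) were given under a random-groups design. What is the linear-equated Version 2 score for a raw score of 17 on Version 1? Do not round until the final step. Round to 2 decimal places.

12.25

Linear equating: y = (SD_Y/SD_X)(x − M_X) + M_Y
y = (4.8/5.7)(17 − 9.1) + 5.6
y = 0.842105 × 7.9 + 5.6 = 6.6526 + 5.6 = 12.25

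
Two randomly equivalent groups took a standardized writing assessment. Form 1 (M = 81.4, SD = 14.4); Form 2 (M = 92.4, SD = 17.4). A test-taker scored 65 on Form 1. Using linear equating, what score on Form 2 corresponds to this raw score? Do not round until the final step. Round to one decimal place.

Linear equating: y = (SD_Y/SD_X)(x − M_X) + M_Y
y = (17.4/14.4)(65 − 81.4) + 92.4
y = 1.208333 × -16.4 + 92.4 = -19.8167 + 92.4 = 72.6

72.6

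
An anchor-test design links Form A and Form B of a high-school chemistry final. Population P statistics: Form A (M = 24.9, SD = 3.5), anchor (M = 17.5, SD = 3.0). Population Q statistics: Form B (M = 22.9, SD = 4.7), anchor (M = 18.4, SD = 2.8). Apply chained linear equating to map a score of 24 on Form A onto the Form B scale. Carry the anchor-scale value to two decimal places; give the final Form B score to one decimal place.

Form A → anchor (Population P): v = (3.0/3.5)(24 − 24.9) + 17.5 = 16.73
anchor → Form B (Population Q): y = (4.7/2.8)(16.73 − 18.4) + 22.9 = 20.1

20.1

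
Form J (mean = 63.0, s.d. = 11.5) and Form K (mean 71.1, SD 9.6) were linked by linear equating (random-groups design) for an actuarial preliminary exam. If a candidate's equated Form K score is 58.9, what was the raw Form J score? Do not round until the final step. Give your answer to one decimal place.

48.4

Invert y = (SD_Y/SD_X)(x − M_X) + M_Y:
x = (SD_X/SD_Y)(y − M_Y) + M_X = (11.5/9.6)(58.9 − 71.1) + 63.0
x = 1.197917 × -12.200 + 63.0 = 48.4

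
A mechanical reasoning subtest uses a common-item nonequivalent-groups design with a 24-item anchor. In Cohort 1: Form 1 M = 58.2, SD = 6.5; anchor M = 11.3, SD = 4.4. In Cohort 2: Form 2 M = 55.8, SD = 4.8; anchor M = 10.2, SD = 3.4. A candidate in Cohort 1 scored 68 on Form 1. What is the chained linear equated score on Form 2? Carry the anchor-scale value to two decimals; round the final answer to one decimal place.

Form 1 → anchor (Cohort 1): v = (4.4/6.5)(68 − 58.2) + 11.3 = 17.93
anchor → Form 2 (Cohort 2): y = (4.8/3.4)(17.93 − 10.2) + 55.8 = 66.7

66.7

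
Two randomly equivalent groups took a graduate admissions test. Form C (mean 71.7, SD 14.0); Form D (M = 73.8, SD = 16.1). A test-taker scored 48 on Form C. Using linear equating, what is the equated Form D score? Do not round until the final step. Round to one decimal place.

46.5

Linear equating: y = (SD_Y/SD_X)(x − M_X) + M_Y
y = (16.1/14.0)(48 − 71.7) + 73.8
y = 1.150000 × -23.7 + 73.8 = -27.2550 + 73.8 = 46.5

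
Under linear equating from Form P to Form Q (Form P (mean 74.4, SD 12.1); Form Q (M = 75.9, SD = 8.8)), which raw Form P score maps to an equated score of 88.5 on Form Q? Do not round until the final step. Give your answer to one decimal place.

Invert y = (SD_Y/SD_X)(x − M_X) + M_Y:
x = (SD_X/SD_Y)(y − M_Y) + M_X = (12.1/8.8)(88.5 − 75.9) + 74.4
x = 1.375000 × 12.600 + 74.4 = 91.7

91.7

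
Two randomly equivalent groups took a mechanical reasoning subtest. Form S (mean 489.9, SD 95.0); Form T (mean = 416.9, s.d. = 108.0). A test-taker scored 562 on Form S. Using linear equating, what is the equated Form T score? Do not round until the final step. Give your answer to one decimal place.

498.9

Linear equating: y = (SD_Y/SD_X)(x − M_X) + M_Y
y = (108.0/95.0)(562 − 489.9) + 416.9
y = 1.136842 × 72.1 + 416.9 = 81.9663 + 416.9 = 498.9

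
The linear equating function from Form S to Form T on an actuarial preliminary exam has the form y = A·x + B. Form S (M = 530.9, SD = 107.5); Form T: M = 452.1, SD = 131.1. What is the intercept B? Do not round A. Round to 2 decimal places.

A = SD_Y / SD_X = 131.1 / 107.5 = 1.219535
B = M_Y − A·M_X = 452.1 − 1.219535 × 530.9 = -195.35

-195.35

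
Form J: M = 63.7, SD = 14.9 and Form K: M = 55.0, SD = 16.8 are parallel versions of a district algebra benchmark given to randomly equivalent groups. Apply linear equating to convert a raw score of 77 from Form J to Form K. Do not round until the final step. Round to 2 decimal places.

Linear equating: y = (SD_Y/SD_X)(x − M_X) + M_Y
y = (16.8/14.9)(77 − 63.7) + 55.0
y = 1.127517 × 13.3 + 55.0 = 14.9960 + 55.0 = 70.00

70.00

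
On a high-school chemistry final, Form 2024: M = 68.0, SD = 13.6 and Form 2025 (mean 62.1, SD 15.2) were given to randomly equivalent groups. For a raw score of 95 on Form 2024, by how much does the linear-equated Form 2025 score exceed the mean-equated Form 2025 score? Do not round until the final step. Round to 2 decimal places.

Mean-equated: 95 + (62.1 − 68.0) = 89.10
Linear-equated: (15.2/13.6)(95 − 68.0) + 62.1 = 92.276
Difference = 92.276 − 89.10 = 3.18

3.18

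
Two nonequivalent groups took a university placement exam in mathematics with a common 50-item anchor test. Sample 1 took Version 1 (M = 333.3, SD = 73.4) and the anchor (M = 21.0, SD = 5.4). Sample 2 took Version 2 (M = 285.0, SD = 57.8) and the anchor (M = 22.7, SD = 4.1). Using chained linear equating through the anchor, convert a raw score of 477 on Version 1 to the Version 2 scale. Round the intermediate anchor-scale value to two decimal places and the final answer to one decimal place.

410.0

Version 1 → anchor (Sample 1): v = (5.4/73.4)(477 − 333.3) + 21.0 = 31.57
anchor → Version 2 (Sample 2): y = (57.8/4.1)(31.57 − 22.7) + 285.0 = 410.0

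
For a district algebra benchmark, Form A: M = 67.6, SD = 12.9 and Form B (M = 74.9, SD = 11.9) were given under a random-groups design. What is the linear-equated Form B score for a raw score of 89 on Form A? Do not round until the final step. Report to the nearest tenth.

94.6

Linear equating: y = (SD_Y/SD_X)(x − M_X) + M_Y
y = (11.9/12.9)(89 − 67.6) + 74.9
y = 0.922481 × 21.4 + 74.9 = 19.7411 + 74.9 = 94.6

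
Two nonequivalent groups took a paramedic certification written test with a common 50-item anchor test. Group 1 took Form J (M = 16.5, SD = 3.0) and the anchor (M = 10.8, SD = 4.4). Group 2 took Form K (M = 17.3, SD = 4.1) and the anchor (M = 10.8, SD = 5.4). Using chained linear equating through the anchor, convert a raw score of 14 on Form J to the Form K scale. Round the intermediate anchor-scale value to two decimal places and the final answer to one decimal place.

Form J → anchor (Group 1): v = (4.4/3.0)(14 − 16.5) + 10.8 = 7.13
anchor → Form K (Group 2): y = (4.1/5.4)(7.13 − 10.8) + 17.3 = 14.5

14.5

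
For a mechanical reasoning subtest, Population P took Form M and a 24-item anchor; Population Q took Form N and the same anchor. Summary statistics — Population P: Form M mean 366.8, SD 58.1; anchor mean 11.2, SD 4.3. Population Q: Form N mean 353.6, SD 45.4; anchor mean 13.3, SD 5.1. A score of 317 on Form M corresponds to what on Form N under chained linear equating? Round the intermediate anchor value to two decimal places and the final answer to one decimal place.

302.1

Form M → anchor (Population P): v = (4.3/58.1)(317 − 366.8) + 11.2 = 7.51
anchor → Form N (Population Q): y = (45.4/5.1)(7.51 − 13.3) + 353.6 = 302.1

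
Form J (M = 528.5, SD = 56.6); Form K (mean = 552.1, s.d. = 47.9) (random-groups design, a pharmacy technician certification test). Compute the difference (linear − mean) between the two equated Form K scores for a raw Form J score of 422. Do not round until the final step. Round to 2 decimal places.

Mean-equated: 422 + (552.1 − 528.5) = 445.60
Linear-equated: (47.9/56.6)(422 − 528.5) + 552.1 = 461.970
Difference = 461.970 − 445.60 = 16.37

16.37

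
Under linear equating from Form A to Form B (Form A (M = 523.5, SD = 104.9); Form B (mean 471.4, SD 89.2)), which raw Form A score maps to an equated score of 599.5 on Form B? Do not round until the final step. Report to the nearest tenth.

674.1

Invert y = (SD_Y/SD_X)(x − M_X) + M_Y:
x = (SD_X/SD_Y)(y − M_Y) + M_X = (104.9/89.2)(599.5 − 471.4) + 523.5
x = 1.176009 × 128.100 + 523.5 = 674.1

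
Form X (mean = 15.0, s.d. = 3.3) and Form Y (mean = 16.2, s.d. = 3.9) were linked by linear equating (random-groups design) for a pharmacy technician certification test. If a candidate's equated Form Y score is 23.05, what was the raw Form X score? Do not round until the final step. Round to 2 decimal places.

20.80

Invert y = (SD_Y/SD_X)(x − M_X) + M_Y:
x = (SD_X/SD_Y)(y − M_Y) + M_X = (3.3/3.9)(23.05 − 16.2) + 15.0
x = 0.846154 × 6.850 + 15.0 = 20.80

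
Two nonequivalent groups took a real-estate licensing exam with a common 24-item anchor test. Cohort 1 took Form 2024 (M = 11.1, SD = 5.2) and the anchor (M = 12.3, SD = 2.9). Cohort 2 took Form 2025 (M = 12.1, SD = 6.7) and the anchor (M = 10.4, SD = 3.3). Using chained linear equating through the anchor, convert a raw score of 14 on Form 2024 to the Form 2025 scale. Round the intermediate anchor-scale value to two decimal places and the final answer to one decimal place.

19.2

Form 2024 → anchor (Cohort 1): v = (2.9/5.2)(14 − 11.1) + 12.3 = 13.92
anchor → Form 2025 (Cohort 2): y = (6.7/3.3)(13.92 − 10.4) + 12.1 = 19.2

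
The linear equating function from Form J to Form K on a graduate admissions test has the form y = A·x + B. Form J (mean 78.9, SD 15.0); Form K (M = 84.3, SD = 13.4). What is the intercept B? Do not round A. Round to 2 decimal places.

13.82

A = SD_Y / SD_X = 13.4 / 15.0 = 0.893333
B = M_Y − A·M_X = 84.3 − 0.893333 × 78.9 = 13.82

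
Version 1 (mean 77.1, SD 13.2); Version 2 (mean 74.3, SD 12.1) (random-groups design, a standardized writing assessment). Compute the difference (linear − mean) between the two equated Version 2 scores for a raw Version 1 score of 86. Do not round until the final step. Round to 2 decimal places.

-0.74

Mean-equated: 86 + (74.3 − 77.1) = 83.20
Linear-equated: (12.1/13.2)(86 − 77.1) + 74.3 = 82.458
Difference = 82.458 − 83.20 = -0.74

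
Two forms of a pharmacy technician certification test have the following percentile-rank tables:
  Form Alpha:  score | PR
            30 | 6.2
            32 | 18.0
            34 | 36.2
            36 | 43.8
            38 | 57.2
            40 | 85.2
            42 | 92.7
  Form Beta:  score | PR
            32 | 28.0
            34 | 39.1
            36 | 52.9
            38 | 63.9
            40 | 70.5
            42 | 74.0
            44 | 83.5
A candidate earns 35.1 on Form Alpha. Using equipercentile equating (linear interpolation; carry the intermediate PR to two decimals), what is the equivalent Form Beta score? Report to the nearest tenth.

PR of 35.1 on Form Alpha: 36.2 + (35.1 − 34)/(36 − 34) × (43.8 − 36.2) = 40.38
On Form Beta, PR 40.38 falls between score 34 (PR 39.1) and 36 (PR 52.9).
Interpolate: 34 + (40.38 − 39.1)/(52.9 − 39.1) × (36 − 34) = 34.2

34.2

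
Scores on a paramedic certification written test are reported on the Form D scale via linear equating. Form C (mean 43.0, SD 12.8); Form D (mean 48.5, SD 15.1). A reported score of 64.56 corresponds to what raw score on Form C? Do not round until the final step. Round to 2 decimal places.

Invert y = (SD_Y/SD_X)(x − M_X) + M_Y:
x = (SD_X/SD_Y)(y − M_Y) + M_X = (12.8/15.1)(64.56 − 48.5) + 43.0
x = 0.847682 × 16.060 + 43.0 = 56.61

56.61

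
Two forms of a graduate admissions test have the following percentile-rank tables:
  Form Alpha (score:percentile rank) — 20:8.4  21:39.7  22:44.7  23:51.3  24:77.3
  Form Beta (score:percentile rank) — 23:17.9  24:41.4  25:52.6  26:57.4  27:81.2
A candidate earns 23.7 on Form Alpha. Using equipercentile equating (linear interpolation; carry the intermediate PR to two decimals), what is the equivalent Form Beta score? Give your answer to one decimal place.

PR of 23.7 on Form Alpha: 51.3 + (23.7 − 23)/(24 − 23) × (77.3 − 51.3) = 69.50
On Form Beta, PR 69.50 falls between score 26 (PR 57.4) and 27 (PR 81.2).
Interpolate: 26 + (69.50 − 57.4)/(81.2 − 57.4) × (27 − 26) = 26.5

26.5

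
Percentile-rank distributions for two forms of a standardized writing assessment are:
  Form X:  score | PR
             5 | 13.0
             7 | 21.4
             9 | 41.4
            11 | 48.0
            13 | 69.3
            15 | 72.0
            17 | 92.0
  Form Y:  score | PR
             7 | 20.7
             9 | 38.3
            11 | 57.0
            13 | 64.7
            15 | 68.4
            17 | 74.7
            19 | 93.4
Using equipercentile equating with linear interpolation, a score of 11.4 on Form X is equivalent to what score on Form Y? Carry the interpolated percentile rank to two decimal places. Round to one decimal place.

10.5

PR of 11.4 on Form X: 48.0 + (11.4 − 11)/(13 − 11) × (69.3 − 48.0) = 52.26
On Form Y, PR 52.26 falls between score 9 (PR 38.3) and 11 (PR 57.0).
Interpolate: 9 + (52.26 − 38.3)/(57.0 − 38.3) × (11 − 9) = 10.5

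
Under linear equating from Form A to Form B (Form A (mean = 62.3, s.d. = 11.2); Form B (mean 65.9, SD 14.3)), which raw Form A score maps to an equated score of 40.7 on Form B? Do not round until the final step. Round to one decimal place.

Invert y = (SD_Y/SD_X)(x − M_X) + M_Y:
x = (SD_X/SD_Y)(y − M_Y) + M_X = (11.2/14.3)(40.7 − 65.9) + 62.3
x = 0.783217 × -25.200 + 62.3 = 42.6

42.6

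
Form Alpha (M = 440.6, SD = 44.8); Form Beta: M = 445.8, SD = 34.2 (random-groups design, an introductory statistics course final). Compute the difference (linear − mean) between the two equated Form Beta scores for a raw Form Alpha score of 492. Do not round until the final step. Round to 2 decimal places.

-12.16

Mean-equated: 492 + (445.8 − 440.6) = 497.20
Linear-equated: (34.2/44.8)(492 − 440.6) + 445.8 = 485.038
Difference = 485.038 − 497.20 = -12.16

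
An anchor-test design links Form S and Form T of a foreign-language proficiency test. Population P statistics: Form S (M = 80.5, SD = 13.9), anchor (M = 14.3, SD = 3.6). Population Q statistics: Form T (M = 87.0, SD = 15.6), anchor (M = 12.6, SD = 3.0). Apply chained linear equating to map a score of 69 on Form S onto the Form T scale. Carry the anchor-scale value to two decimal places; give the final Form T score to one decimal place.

80.3

Form S → anchor (Population P): v = (3.6/13.9)(69 − 80.5) + 14.3 = 11.32
anchor → Form T (Population Q): y = (15.6/3.0)(11.32 − 12.6) + 87.0 = 80.3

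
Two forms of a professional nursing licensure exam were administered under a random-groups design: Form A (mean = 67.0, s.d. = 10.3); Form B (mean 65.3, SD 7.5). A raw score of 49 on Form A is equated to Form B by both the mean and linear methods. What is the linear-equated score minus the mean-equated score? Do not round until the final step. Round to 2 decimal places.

Mean-equated: 49 + (65.3 − 67.0) = 47.30
Linear-equated: (7.5/10.3)(49 − 67.0) + 65.3 = 52.193
Difference = 52.193 − 47.30 = 4.89

4.89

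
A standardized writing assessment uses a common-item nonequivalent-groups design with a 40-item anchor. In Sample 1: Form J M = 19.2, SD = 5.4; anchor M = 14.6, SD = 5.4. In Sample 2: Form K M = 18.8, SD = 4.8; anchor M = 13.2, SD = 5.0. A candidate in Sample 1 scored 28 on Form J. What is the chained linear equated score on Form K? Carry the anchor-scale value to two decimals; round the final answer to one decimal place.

Form J → anchor (Sample 1): v = (5.4/5.4)(28 − 19.2) + 14.6 = 23.40
anchor → Form K (Sample 2): y = (4.8/5.0)(23.40 − 13.2) + 18.8 = 28.6

28.6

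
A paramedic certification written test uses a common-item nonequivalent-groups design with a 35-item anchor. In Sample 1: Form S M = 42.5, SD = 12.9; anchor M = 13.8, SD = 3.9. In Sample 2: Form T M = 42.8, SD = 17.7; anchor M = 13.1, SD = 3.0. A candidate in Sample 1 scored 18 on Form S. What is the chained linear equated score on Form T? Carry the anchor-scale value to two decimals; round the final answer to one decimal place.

Form S → anchor (Sample 1): v = (3.9/12.9)(18 − 42.5) + 13.8 = 6.39
anchor → Form T (Sample 2): y = (17.7/3.0)(6.39 − 13.1) + 42.8 = 3.2

3.2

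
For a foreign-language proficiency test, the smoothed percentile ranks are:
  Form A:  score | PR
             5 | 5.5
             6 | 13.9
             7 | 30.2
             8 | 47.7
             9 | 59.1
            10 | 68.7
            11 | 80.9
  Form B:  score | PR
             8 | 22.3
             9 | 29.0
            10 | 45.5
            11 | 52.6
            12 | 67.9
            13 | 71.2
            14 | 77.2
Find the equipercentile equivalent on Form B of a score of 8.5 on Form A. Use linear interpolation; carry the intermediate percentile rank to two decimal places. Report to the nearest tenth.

11.1

PR of 8.5 on Form A: 47.7 + (8.5 − 8)/(9 − 8) × (59.1 − 47.7) = 53.40
On Form B, PR 53.40 falls between score 11 (PR 52.6) and 12 (PR 67.9).
Interpolate: 11 + (53.40 − 52.6)/(67.9 − 52.6) × (12 − 11) = 11.1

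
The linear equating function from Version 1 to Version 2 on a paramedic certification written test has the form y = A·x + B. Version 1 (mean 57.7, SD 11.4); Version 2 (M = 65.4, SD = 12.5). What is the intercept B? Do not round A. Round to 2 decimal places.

2.13

A = SD_Y / SD_X = 12.5 / 11.4 = 1.096491
B = M_Y − A·M_X = 65.4 − 1.096491 × 57.7 = 2.13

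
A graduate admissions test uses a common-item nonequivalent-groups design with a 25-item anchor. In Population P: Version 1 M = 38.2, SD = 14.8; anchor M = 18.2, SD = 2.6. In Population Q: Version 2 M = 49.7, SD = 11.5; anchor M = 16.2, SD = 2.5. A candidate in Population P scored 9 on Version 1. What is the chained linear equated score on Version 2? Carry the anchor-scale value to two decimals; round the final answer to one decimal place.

35.3

Version 1 → anchor (Population P): v = (2.6/14.8)(9 − 38.2) + 18.2 = 13.07
anchor → Version 2 (Population Q): y = (11.5/2.5)(13.07 − 16.2) + 49.7 = 35.3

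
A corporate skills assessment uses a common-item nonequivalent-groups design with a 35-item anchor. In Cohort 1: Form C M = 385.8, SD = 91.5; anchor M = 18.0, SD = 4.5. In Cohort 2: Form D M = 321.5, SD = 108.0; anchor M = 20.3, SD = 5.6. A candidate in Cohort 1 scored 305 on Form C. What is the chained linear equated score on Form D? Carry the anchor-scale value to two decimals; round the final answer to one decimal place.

200.6

Form C → anchor (Cohort 1): v = (4.5/91.5)(305 − 385.8) + 18.0 = 14.03
anchor → Form D (Cohort 2): y = (108.0/5.6)(14.03 − 20.3) + 321.5 = 200.6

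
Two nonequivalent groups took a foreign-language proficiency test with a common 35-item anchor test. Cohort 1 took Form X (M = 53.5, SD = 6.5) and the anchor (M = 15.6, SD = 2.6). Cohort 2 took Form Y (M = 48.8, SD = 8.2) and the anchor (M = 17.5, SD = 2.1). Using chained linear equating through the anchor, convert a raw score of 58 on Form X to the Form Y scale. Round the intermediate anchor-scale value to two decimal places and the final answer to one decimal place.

Form X → anchor (Cohort 1): v = (2.6/6.5)(58 − 53.5) + 15.6 = 17.40
anchor → Form Y (Cohort 2): y = (8.2/2.1)(17.40 − 17.5) + 48.8 = 48.4

48.4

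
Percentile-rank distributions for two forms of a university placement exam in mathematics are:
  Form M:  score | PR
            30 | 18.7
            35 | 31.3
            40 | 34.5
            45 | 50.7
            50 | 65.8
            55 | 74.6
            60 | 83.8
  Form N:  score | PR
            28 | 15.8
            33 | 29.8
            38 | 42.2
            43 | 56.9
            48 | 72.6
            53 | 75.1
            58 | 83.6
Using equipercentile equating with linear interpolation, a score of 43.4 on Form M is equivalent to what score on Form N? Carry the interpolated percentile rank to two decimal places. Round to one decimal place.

PR of 43.4 on Form M: 34.5 + (43.4 − 40)/(45 − 40) × (50.7 − 34.5) = 45.52
On Form N, PR 45.52 falls between score 38 (PR 42.2) and 43 (PR 56.9).
Interpolate: 38 + (45.52 − 42.2)/(56.9 − 42.2) × (43 − 38) = 39.1

39.1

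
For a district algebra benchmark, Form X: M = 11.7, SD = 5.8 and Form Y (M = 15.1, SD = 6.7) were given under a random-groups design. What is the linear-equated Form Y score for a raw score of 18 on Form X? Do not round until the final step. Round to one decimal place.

22.4

Linear equating: y = (SD_Y/SD_X)(x − M_X) + M_Y
y = (6.7/5.8)(18 − 11.7) + 15.1
y = 1.155172 × 6.3 + 15.1 = 7.2776 + 15.1 = 22.4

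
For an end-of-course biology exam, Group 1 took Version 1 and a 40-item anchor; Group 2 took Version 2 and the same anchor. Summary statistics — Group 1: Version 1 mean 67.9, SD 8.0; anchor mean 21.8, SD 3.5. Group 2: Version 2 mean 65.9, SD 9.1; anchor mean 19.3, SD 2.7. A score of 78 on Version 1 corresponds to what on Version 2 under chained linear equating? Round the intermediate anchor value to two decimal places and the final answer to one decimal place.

89.2

Version 1 → anchor (Group 1): v = (3.5/8.0)(78 − 67.9) + 21.8 = 26.22
anchor → Version 2 (Group 2): y = (9.1/2.7)(26.22 − 19.3) + 65.9 = 89.2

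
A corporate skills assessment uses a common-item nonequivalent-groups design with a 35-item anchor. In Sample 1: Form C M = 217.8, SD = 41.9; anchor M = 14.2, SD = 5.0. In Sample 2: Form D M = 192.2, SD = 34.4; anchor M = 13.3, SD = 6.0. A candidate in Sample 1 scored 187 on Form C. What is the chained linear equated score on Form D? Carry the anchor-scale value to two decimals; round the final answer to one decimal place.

176.3

Form C → anchor (Sample 1): v = (5.0/41.9)(187 − 217.8) + 14.2 = 10.52
anchor → Form D (Sample 2): y = (34.4/6.0)(10.52 − 13.3) + 192.2 = 176.3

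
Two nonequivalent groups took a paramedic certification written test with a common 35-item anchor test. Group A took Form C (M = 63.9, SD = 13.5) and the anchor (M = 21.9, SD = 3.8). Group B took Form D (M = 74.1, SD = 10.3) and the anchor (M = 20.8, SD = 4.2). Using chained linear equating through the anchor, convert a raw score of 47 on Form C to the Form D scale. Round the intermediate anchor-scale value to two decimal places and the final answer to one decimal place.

65.1

Form C → anchor (Group A): v = (3.8/13.5)(47 − 63.9) + 21.9 = 17.14
anchor → Form D (Group B): y = (10.3/4.2)(17.14 − 20.8) + 74.1 = 65.1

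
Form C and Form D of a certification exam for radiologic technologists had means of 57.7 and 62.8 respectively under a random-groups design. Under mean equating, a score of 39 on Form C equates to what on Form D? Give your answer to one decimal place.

Mean equating: y = x + (M_Y − M_X) = 39 + (62.8 − 57.7) = 44.1

44.1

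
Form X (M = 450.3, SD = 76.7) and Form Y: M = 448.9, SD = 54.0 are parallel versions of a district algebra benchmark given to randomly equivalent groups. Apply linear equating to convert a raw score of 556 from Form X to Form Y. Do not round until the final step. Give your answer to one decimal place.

523.3

Linear equating: y = (SD_Y/SD_X)(x − M_X) + M_Y
y = (54.0/76.7)(556 − 450.3) + 448.9
y = 0.704042 × 105.7 + 448.9 = 74.4172 + 448.9 = 523.3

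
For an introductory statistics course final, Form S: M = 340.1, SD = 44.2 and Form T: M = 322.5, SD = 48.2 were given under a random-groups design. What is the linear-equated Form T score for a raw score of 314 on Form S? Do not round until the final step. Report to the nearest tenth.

Linear equating: y = (SD_Y/SD_X)(x − M_X) + M_Y
y = (48.2/44.2)(314 − 340.1) + 322.5
y = 1.090498 × -26.1 + 322.5 = -28.4620 + 322.5 = 294.0

294.0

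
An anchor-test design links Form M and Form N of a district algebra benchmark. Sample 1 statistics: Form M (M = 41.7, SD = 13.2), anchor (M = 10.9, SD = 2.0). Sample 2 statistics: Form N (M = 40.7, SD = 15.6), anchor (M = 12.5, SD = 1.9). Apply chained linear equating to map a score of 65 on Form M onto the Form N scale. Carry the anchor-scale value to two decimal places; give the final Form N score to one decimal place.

56.5

Form M → anchor (Sample 1): v = (2.0/13.2)(65 − 41.7) + 10.9 = 14.43
anchor → Form N (Sample 2): y = (15.6/1.9)(14.43 − 12.5) + 40.7 = 56.5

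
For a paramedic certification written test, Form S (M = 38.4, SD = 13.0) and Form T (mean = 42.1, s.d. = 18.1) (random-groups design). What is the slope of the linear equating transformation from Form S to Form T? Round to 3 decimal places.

A = SD_Y / SD_X = 18.1 / 13.0 = 1.392

1.392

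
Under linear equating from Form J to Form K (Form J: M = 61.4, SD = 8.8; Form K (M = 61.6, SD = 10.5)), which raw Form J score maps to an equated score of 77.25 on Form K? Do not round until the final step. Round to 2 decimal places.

Invert y = (SD_Y/SD_X)(x − M_X) + M_Y:
x = (SD_X/SD_Y)(y − M_Y) + M_X = (8.8/10.5)(77.25 − 61.6) + 61.4
x = 0.838095 × 15.650 + 61.4 = 74.52

74.52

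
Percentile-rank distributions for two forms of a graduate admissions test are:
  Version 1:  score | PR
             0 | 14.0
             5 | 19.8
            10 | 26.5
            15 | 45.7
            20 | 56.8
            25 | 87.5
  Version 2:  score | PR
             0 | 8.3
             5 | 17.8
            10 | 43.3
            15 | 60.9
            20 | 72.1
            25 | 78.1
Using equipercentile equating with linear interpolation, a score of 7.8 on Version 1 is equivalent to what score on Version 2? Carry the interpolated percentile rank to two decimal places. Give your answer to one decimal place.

6.1

PR of 7.8 on Version 1: 19.8 + (7.8 − 5)/(10 − 5) × (26.5 − 19.8) = 23.55
On Version 2, PR 23.55 falls between score 5 (PR 17.8) and 10 (PR 43.3).
Interpolate: 5 + (23.55 − 17.8)/(43.3 − 17.8) × (10 − 5) = 6.1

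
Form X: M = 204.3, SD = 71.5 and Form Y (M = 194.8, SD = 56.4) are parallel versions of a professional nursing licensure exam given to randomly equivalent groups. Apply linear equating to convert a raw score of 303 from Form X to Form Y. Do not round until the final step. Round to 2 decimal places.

Linear equating: y = (SD_Y/SD_X)(x − M_X) + M_Y
y = (56.4/71.5)(303 − 204.3) + 194.8
y = 0.788811 × 98.7 + 194.8 = 77.8557 + 194.8 = 272.66

272.66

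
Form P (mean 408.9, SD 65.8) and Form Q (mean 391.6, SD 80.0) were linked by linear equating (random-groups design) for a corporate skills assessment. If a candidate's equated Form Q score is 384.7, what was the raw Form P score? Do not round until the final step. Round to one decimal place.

Invert y = (SD_Y/SD_X)(x − M_X) + M_Y:
x = (SD_X/SD_Y)(y − M_Y) + M_X = (65.8/80.0)(384.7 − 391.6) + 408.9
x = 0.822500 × -6.900 + 408.9 = 403.2

403.2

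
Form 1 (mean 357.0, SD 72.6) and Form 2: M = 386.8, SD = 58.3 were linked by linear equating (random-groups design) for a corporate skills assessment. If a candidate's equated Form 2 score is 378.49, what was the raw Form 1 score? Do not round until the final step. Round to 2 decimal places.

346.65

Invert y = (SD_Y/SD_X)(x − M_X) + M_Y:
x = (SD_X/SD_Y)(y − M_Y) + M_X = (72.6/58.3)(378.49 − 386.8) + 357.0
x = 1.245283 × -8.310 + 357.0 = 346.65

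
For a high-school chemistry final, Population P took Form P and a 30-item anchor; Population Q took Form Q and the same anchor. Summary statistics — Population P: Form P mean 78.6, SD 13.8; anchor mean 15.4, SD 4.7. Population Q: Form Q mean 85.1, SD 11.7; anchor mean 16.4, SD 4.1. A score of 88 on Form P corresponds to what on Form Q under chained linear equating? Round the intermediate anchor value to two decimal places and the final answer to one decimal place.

Form P → anchor (Population P): v = (4.7/13.8)(88 − 78.6) + 15.4 = 18.60
anchor → Form Q (Population Q): y = (11.7/4.1)(18.60 − 16.4) + 85.1 = 91.4

91.4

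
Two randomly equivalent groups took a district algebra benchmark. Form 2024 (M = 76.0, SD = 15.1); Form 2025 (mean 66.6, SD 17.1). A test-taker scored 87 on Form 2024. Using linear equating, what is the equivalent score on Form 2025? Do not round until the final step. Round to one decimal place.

79.1

Linear equating: y = (SD_Y/SD_X)(x − M_X) + M_Y
y = (17.1/15.1)(87 − 76.0) + 66.6
y = 1.132450 × 11.0 + 66.6 = 12.4570 + 66.6 = 79.1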